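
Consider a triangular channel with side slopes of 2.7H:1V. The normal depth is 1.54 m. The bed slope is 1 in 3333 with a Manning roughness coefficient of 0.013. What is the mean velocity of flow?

For a triangular section with side slope z = 2.7: A = zy² = 2.7×1.54² = 6.403 m²; P = 2y√(1+z²) = 2×1.54×2.879 = 8.868 m.
Hydraulic radius R = A/P = 6.403/8.868 = 0.7221 m.
From Manning's equation, V = (1/n) R^(2/3) S^(1/2) = (1/0.013) × 0.7221^(2/3) × 0.0003^(1/2) = 1.07 m/s.

V = 1.07 m/s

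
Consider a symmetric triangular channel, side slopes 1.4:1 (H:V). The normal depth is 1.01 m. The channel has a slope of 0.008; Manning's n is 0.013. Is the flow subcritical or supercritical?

supercritical

For a triangular section with side slope z = 1.4: A = zy² = 1.4×1.01² = 1.428 m²; P = 2y√(1+z²) = 2×1.01×1.72 = 3.475 m.
Hydraulic radius R = A/P = 1.428/3.475 = 0.4109 m.
V = (1/n) R^(2/3) √S = (1/0.013) × 0.4109^(2/3) × √0.008 = 3.803 m/s. Hydraulic depth D_h = A/T = 1.428/2.828 = 0.505 m.
Froude number Fr = V/√(g·D_h) = 3.803/√(9.81×0.505) = 1.71, which is greater than 1, so the flow is supercritical.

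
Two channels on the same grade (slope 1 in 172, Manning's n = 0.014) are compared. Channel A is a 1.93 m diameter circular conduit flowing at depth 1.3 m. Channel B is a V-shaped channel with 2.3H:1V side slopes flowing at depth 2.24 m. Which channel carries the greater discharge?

channel B

Channel A: For a circular section of diameter D = 1.93 m at depth y = 1.3 m, the central angle is θ = 2 arccos(1 − 2y/D) = 3.851 rad. Then A = (D²/8)(θ − sin θ) = 2.096 m² and P = Dθ/2 = 3.716 m. Hydraulic radius R = A/P = 2.096/3.716 = 0.5641 m. Q_A = (1/0.014)·2.096·0.5641^(2/3)·√0.005814 = 7.794 m³/s.
Channel B: For a triangular section with side slope z = 2.3: A = zy² = 2.3×2.24² = 11.54 m²; P = 2y√(1+z²) = 2×2.24×2.508 = 11.24 m. Hydraulic radius R = A/P = 11.54/11.24 = 1.027 m. Q_B = (1/0.014)·11.54·1.027^(2/3)·√0.005814 = 63.99 m³/s.
Q_A = 7.794 m³/s vs Q_B = 63.99 m³/s, so channel B carries more.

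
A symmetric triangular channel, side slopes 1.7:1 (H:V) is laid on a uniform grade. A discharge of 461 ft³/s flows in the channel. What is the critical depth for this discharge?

y_c = 5.39 ft

At critical depth, Q² T / (g A³) = 1, i.e. A³/T = Q²/g = 461²/32.2 = 6600.
Trying y = 6.51 ft: A³/T = 16900 — over.
Trying y = 3.7 ft: A³/T = 1002 — short.
Trying y = 5.39 ft: A³/T = 6574 — ≈ 6600.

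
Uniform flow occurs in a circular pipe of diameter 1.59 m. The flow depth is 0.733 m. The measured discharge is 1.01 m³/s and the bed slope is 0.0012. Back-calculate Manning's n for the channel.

For a circular section of diameter D = 1.59 m at depth y = 0.733 m, the central angle is θ = 2 arccos(1 − 2y/D) = 2.985 rad. Then A = (D²/8)(θ − sin θ) = 0.8943 m² and P = Dθ/2 = 2.373 m.
Hydraulic radius R = A/P = 0.8943/2.373 = 0.3768 m.
Rearranging Manning's equation: n = (1/Q) A R^(2/3) S^(1/2) = (1/1.01) × 0.8943 × 0.3768^(2/3) × √0.0012 = 0.016.

n = 0.016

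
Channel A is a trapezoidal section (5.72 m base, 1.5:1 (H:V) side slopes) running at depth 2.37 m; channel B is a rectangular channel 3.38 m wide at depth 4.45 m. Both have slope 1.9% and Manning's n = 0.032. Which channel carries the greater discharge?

channel A

Channel A: With bottom width b = 5.72 m and side slope z = 1.5: A = (b + zy)y = (5.72 + 1.5×2.37)×2.37 = 21.98 m²; P = b + 2y√(1+z²) = 5.72 + 2×2.37×1.803 = 14.27 m. Hydraulic radius R = A/P = 21.98/14.27 = 1.541 m. Q_A = (1/0.032)·21.98·1.541^(2/3)·√0.019 = 126.3 m³/s.
Channel B: Flow area A = b·y = 3.38 × 4.45 = 15.04 m². Wetted perimeter P = b + 2y = 3.38 + 2×4.45 = 12.28 m. Hydraulic radius R = A/P = 15.04/12.28 = 1.225 m. Q_B = (1/0.032)·15.04·1.225^(2/3)·√0.019 = 74.17 m³/s.
Q_A = 126.3 m³/s vs Q_B = 74.17 m³/s, so channel A carries more.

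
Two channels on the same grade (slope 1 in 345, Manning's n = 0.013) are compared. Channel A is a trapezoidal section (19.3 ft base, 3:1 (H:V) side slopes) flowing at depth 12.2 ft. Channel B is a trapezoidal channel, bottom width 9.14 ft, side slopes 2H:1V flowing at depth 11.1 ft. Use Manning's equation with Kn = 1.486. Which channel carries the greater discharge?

Channel A: With bottom width b = 19.3 ft and side slope z = 3: A = (b + zy)y = (19.3 + 3×12.2)×12.2 = 682 ft²; P = b + 2y√(1+z²) = 19.3 + 2×12.2×3.162 = 96.46 ft. Hydraulic radius R = A/P = 682/96.46 = 7.07 ft. Q_A = (1.486/0.013)·682·7.07^(2/3)·√0.002899 = 15460 ft³/s.
Channel B: With bottom width b = 9.14 ft and side slope z = 2: A = (b + zy)y = (9.14 + 2×11.1)×11.1 = 347.9 ft²; P = b + 2y√(1+z²) = 9.14 + 2×11.1×2.236 = 58.78 ft. Hydraulic radius R = A/P = 347.9/58.78 = 5.918 ft. Q_B = (1.486/0.013)·347.9·5.918^(2/3)·√0.002899 = 7005 ft³/s.
Q_A = 15460 ft³/s vs Q_B = 7005 ft³/s, so channel A carries more.

channel A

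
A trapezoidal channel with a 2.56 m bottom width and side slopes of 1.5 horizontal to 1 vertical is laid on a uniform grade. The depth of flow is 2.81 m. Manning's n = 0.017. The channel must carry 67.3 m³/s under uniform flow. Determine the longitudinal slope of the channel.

With bottom width b = 2.56 m and side slope z = 1.5: A = (b + zy)y = (2.56 + 1.5×2.81)×2.81 = 19.04 m²; P = b + 2y√(1+z²) = 2.56 + 2×2.81×1.803 = 12.69 m.
Hydraulic radius R = A/P = 19.04/12.69 = 1.5 m.
From Manning's equation, S = [nQ / (1 A R^(2/3))]² = [0.017 × 67.3 / (1 × 19.04 × 1.5^(2/3))]² = 0.0021.

S = 0.0021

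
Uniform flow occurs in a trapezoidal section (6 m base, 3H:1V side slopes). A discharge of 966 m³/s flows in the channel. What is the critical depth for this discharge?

y_c = 6.41 m

At critical depth, Q² T / (g A³) = 1, i.e. A³/T = Q²/g = 966²/9.81 = 95120.
Trying y = 5.76 m: A³/T = 59450 — low.
Trying y = 7.63 m: A³/T = 206800 — high.
Trying y = 6.41 m: A³/T = 95140 — close enough.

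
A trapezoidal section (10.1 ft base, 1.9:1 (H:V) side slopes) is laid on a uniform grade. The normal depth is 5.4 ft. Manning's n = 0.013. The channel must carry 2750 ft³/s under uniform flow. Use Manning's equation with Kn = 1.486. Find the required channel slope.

S = 0.00974

With bottom width b = 10.1 ft and side slope z = 1.9: A = (b + zy)y = (10.1 + 1.9×5.4)×5.4 = 109.9 ft²; P = b + 2y√(1+z²) = 10.1 + 2×5.4×2.147 = 33.29 ft.
Hydraulic radius R = A/P = 109.9/33.29 = 3.303 ft.
From Manning's equation, S = [nQ / (1.486 A R^(2/3))]² = [0.013 × 2750 / (1.486 × 109.9 × 3.303^(2/3))]² = 0.00974.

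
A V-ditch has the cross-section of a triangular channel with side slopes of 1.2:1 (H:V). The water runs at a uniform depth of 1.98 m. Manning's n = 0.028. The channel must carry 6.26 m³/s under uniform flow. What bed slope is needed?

For a triangular section with side slope z = 1.2: A = zy² = 1.2×1.98² = 4.704 m²; P = 2y√(1+z²) = 2×1.98×1.562 = 6.186 m.
Hydraulic radius R = A/P = 4.704/6.186 = 0.7605 m.
From Manning's equation, S = [nQ / (1 A R^(2/3))]² = [0.028 × 6.26 / (1 × 4.704 × 0.7605^(2/3))]² = 0.002.

S = 0.002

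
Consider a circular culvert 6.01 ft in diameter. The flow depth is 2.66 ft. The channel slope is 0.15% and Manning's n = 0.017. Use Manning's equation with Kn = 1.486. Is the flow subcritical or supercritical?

subcritical

For a circular section of diameter D = 6.01 ft at depth y = 2.66 ft, the central angle is θ = 2 arccos(1 − 2y/D) = 2.911 rad. Then A = (D²/8)(θ − sin θ) = 12.12 ft² and P = Dθ/2 = 8.749 ft.
Hydraulic radius R = A/P = 12.12/8.749 = 1.385 ft.
V = (1.486/n) R^(2/3) √S = (1.486/0.017) × 1.385^(2/3) × √0.0015 = 4.206 ft/s. Hydraulic depth D_h = A/T = 12.12/5.97 = 2.029 ft.
Froude number Fr = V/√(g·D_h) = 4.206/√(32.2×2.029) = 0.52, which is less than 1, so the flow is subcritical.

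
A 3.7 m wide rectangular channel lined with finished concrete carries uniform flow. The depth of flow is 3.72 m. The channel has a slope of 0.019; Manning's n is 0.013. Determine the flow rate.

Flow area A = b·y = 3.7 × 3.72 = 13.76 m². Wetted perimeter P = b + 2y = 3.7 + 2×3.72 = 11.14 m.
Hydraulic radius R = A/P = 13.76/11.14 = 1.236 m.
Manning's equation: Q = (1/n) A R^(2/3) S^(1/2) = (1/0.013) × 13.76 × 1.236^(2/3) × 0.019^(1/2) = 168 m³/s.

Q = 168 m³/s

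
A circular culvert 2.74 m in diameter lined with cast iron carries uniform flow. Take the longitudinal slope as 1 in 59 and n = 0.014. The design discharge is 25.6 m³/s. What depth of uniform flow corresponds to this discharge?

y_n = 1.53 m

Manning's equation rearranged: A R^(2/3) = nQ / (1·√S) = 0.014 × 25.6 / (√0.01695) = 2.753.
Trying y = 1.26 m: A R^(2/3) = 1.983 — too small.
Trying y = 1.95 m: A R^(2/3) = 3.919 — too large.
Trying y = 1.53 m: A R^(2/3) = 2.75 — close enough.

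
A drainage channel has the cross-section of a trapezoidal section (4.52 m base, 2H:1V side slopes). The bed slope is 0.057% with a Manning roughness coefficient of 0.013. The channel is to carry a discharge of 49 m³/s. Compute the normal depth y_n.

Manning's equation rearranged: A R^(2/3) = nQ / (1·√S) = 0.013 × 49 / (√0.00057) = 26.68.
Try y = 2.69 m: A R^(2/3) = 36.57 — high.
Try y = 1.8 m: A R^(2/3) = 16.16 — low.
Try y = 2.31 m: A R^(2/3) = 26.7 — ≈ 26.68.

y_n = 2.31 m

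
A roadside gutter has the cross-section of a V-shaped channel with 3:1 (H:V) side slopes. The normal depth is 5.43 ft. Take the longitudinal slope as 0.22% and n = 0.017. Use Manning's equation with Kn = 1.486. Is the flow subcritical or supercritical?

subcritical

For a triangular section with side slope z = 3: A = zy² = 3×5.43² = 88.45 ft²; P = 2y√(1+z²) = 2×5.43×3.162 = 34.34 ft.
Hydraulic radius R = A/P = 88.45/34.34 = 2.576 ft.
V = (1.486/n) R^(2/3) √S = (1.486/0.017) × 2.576^(2/3) × √0.0022 = 7.704 ft/s. Hydraulic depth D_h = A/T = 88.45/32.58 = 2.715 ft.
Froude number Fr = V/√(g·D_h) = 7.704/√(32.2×2.715) = 0.824, which is less than 1, so the flow is subcritical.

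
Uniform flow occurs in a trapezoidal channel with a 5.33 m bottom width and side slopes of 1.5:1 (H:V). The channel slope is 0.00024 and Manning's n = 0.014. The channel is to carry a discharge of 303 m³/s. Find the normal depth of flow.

Manning's equation rearranged: A R^(2/3) = nQ / (1·√S) = 0.014 × 303 / (√0.00024) = 273.8.
At y = 8.92 m: A R^(2/3) = 451.6 — too large.
At y = 5.85 m: A R^(2/3) = 176.3 — too small.
At y = 7.15 m: A R^(2/3) = 274.1 — close enough.

y_n = 7.15 m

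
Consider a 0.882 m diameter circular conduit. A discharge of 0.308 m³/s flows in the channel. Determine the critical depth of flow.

At critical depth, Q² T / (g A³) = 1, i.e. A³/T = Q²/g = 0.308²/9.81 = 0.00967.
At y = 0.268 m: A³/T = 0.004762 — too small.
At y = 0.322 m: A³/T = 0.009679 — ≈ 0.00967.

y_c = 0.322 m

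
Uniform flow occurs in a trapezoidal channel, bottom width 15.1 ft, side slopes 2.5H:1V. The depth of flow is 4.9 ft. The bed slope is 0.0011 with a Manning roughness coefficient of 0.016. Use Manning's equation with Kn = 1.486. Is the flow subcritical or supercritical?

With bottom width b = 15.1 ft and side slope z = 2.5: A = (b + zy)y = (15.1 + 2.5×4.9)×4.9 = 134 ft²; P = b + 2y√(1+z²) = 15.1 + 2×4.9×2.693 = 41.49 ft.
Hydraulic radius R = A/P = 134/41.49 = 3.23 ft.
V = (1.486/n) R^(2/3) √S = (1.486/0.016) × 3.23^(2/3) × √0.0011 = 6.731 ft/s. Hydraulic depth D_h = A/T = 134/39.6 = 3.384 ft.
Froude number Fr = V/√(g·D_h) = 6.731/√(32.2×3.384) = 0.645, which is less than 1, so the flow is subcritical.

subcritical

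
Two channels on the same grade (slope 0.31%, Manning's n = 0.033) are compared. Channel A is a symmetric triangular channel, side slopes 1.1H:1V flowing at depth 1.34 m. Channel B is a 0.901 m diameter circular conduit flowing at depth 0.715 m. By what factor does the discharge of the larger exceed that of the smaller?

Channel A: For a triangular section with side slope z = 1.1: A = zy² = 1.1×1.34² = 1.975 m²; P = 2y√(1+z²) = 2×1.34×1.487 = 3.984 m. Hydraulic radius R = A/P = 1.975/3.984 = 0.4958 m. Q_A = (1/0.033)·1.975·0.4958^(2/3)·√0.0031 = 2.087 m³/s.
Channel B: For a circular section of diameter D = 0.901 m at depth y = 0.715 m, the central angle is θ = 2 arccos(1 − 2y/D) = 4.397 rad. Then A = (D²/8)(θ − sin θ) = 0.5426 m² and P = Dθ/2 = 1.981 m. Hydraulic radius R = A/P = 0.5426/1.981 = 0.2739 m. Q_B = (1/0.033)·0.5426·0.2739^(2/3)·√0.0031 = 0.3862 m³/s.
The larger discharge is 2.087 m³/s and the smaller is 0.3862 m³/s; the ratio is 5.41.

5.41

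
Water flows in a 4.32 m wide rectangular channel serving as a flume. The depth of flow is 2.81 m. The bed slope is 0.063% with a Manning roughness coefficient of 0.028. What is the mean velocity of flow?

Flow area A = b·y = 4.32 × 2.81 = 12.14 m². Wetted perimeter P = b + 2y = 4.32 + 2×2.81 = 9.94 m.
Hydraulic radius R = A/P = 12.14/9.94 = 1.221 m.
From Manning's equation, V = (1/n) R^(2/3) S^(1/2) = (1/0.028) × 1.221^(2/3) × 0.00063^(1/2) = 1.02 m/s.

V = 1.02 m/s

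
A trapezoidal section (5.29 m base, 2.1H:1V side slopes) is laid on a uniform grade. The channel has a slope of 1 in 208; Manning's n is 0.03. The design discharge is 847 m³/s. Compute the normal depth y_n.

y_n = 7.28 m

Manning's equation rearranged: A R^(2/3) = nQ / (1·√S) = 0.03 × 847 / (√0.004808) = 366.5.
Trying y = 5.37 m: A R^(2/3) = 182.5 — short.
Trying y = 9.25 m: A R^(2/3) = 644.3 — over.
Trying y = 7.28 m: A R^(2/3) = 366.5 — close enough.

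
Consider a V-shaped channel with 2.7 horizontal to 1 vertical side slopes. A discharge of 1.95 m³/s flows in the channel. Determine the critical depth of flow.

At critical depth, Q² T / (g A³) = 1, i.e. A³/T = Q²/g = 1.95²/9.81 = 0.3876.
Try y = 0.442 m: A³/T = 0.06149 — low.
Try y = 0.792 m: A³/T = 1.136 — high.
Try y = 0.639 m: A³/T = 0.3883 — close enough.

y_c = 0.639 m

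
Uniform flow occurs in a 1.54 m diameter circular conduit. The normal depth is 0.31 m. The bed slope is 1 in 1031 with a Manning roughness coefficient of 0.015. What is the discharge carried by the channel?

For a circular section of diameter D = 1.54 m at depth y = 0.31 m, the central angle is θ = 2 arccos(1 − 2y/D) = 1.861 rad. Then A = (D²/8)(θ − sin θ) = 0.2677 m² and P = Dθ/2 = 1.433 m.
Hydraulic radius R = A/P = 0.2677/1.433 = 0.1868 m.
Manning's equation: Q = (1/n) A R^(2/3) S^(1/2) = (1/0.015) × 0.2677 × 0.1868^(2/3) × 0.0009699^(1/2) = 0.182 m³/s.

Q = 0.182 m³/s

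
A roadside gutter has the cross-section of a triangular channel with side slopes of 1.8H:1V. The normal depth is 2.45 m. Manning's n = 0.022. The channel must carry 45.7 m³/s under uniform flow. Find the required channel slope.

S = 0.0079

For a triangular section with side slope z = 1.8: A = zy² = 1.8×2.45² = 10.8 m²; P = 2y√(1+z²) = 2×2.45×2.059 = 10.09 m.
Hydraulic radius R = A/P = 10.8/10.09 = 1.071 m.
From Manning's equation, S = [nQ / (1 A R^(2/3))]² = [0.022 × 45.7 / (1 × 10.8 × 1.071^(2/3))]² = 0.0079.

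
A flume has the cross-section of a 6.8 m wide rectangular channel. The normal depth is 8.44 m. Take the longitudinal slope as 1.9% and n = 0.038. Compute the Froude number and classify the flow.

Flow area A = b·y = 6.8 × 8.44 = 57.39 m². Wetted perimeter P = b + 2y = 6.8 + 2×8.44 = 23.68 m.
Hydraulic radius R = A/P = 57.39/23.68 = 2.424 m.
V = (1/n) R^(2/3) √S = (1/0.038) × 2.424^(2/3) × √0.019 = 6.545 m/s. Hydraulic depth D_h = A/T = 57.39/6.8 = 8.44 m.
Froude number Fr = V/√(g·D_h) = 6.545/√(9.81×8.44) = 0.719, which is less than 1, so the flow is subcritical.

subcritical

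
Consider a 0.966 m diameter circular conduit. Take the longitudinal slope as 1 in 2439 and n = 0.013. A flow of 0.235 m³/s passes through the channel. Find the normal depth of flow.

y_n = 0.5 m

Manning's equation rearranged: A R^(2/3) = nQ / (1·√S) = 0.013 × 0.235 / (√0.00041) = 0.1509.
Try y = 0.587 m: A R^(2/3) = 0.1947 — over.
Try y = 0.402 m: A R^(2/3) = 0.1029 — short.
Try y = 0.5 m: A R^(2/3) = 0.1506 — close enough.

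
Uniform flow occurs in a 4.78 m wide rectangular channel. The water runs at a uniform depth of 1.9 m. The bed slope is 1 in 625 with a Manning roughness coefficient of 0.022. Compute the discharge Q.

Flow area A = b·y = 4.78 × 1.9 = 9.082 m². Wetted perimeter P = b + 2y = 4.78 + 2×1.9 = 8.58 m.
Hydraulic radius R = A/P = 9.082/8.58 = 1.059 m.
Manning's equation: Q = (1/n) A R^(2/3) S^(1/2) = (1/0.022) × 9.082 × 1.059^(2/3) × 0.0016^(1/2) = 17.2 m³/s.

Q = 17.2 m³/s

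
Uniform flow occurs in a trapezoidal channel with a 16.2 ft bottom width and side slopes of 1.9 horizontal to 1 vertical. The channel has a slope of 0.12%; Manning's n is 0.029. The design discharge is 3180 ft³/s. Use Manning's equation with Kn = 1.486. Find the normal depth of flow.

Manning's equation rearranged: A R^(2/3) = nQ / (1.486·√S) = 0.029 × 3180 / (1.486 × √0.0012) = 1791.
Try y = 10.2 ft: A R^(2/3) = 1205 — too small.
Try y = 12.3 ft: A R^(2/3) = 1790 — matches.

y_n = 12.3 ft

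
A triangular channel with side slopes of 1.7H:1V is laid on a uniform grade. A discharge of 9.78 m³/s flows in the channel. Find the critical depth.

At critical depth, Q² T / (g A³) = 1, i.e. A³/T = Q²/g = 9.78²/9.81 = 9.75.
Try y = 1.63 m: A³/T = 16.63 — over.
Try y = 1.08 m: A³/T = 2.123 — short.
Try y = 1.46 m: A³/T = 9.586 — close enough.

y_c = 1.46 m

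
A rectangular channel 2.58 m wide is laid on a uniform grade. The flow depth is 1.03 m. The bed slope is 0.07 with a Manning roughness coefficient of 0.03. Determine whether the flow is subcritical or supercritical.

supercritical

Flow area A = b·y = 2.58 × 1.03 = 2.657 m². Wetted perimeter P = b + 2y = 2.58 + 2×1.03 = 4.64 m.
Hydraulic radius R = A/P = 2.657/4.64 = 0.5727 m.
V = (1/n) R^(2/3) √S = (1/0.03) × 0.5727^(2/3) × √0.07 = 6.082 m/s. Hydraulic depth D_h = A/T = 2.657/2.58 = 1.03 m.
Froude number Fr = V/√(g·D_h) = 6.082/√(9.81×1.03) = 1.91, which is greater than 1, so the flow is supercritical.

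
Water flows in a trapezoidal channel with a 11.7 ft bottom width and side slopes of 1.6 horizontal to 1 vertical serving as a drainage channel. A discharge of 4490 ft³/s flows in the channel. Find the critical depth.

y_c = 10.6 ft

At critical depth, Q² T / (g A³) = 1, i.e. A³/T = Q²/g = 4490²/32.2 = 626100.
Trying y = 13.1 ft: A³/T = 1461000 — high.
Trying y = 10.6 ft: A³/T = 614600 — matches.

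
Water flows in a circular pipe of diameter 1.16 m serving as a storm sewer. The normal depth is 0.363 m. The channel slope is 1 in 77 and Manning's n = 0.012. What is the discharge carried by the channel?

For a circular section of diameter D = 1.16 m at depth y = 0.363 m, the central angle is θ = 2 arccos(1 − 2y/D) = 2.375 rad. Then A = (D²/8)(θ − sin θ) = 0.2827 m² and P = Dθ/2 = 1.377 m.
Hydraulic radius R = A/P = 0.2827/1.377 = 0.2053 m.
Manning's equation: Q = (1/n) A R^(2/3) S^(1/2) = (1/0.012) × 0.2827 × 0.2053^(2/3) × 0.01299^(1/2) = 0.934 m³/s.

Q = 0.934 m³/s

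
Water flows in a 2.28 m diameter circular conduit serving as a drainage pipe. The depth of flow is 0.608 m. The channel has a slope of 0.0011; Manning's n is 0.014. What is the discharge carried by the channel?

For a circular section of diameter D = 2.28 m at depth y = 0.608 m, the central angle is θ = 2 arccos(1 − 2y/D) = 2.171 rad. Then A = (D²/8)(θ − sin θ) = 0.874 m² and P = Dθ/2 = 2.474 m.
Hydraulic radius R = A/P = 0.874/2.474 = 0.3532 m.
Manning's equation: Q = (1/n) A R^(2/3) S^(1/2) = (1/0.014) × 0.874 × 0.3532^(2/3) × 0.0011^(1/2) = 1.03 m³/s.

Q = 1.03 m³/s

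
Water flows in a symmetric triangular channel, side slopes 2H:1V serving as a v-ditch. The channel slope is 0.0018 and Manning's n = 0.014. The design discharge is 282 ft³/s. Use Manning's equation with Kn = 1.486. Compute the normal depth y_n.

y_n = 4.45 ft

Manning's equation rearranged: A R^(2/3) = nQ / (1.486·√S) = 0.014 × 282 / (1.486 × √0.0018) = 62.62.
Try y = 5.6 ft: A R^(2/3) = 115.7 — over.
Try y = 3.64 ft: A R^(2/3) = 36.67 — short.
Try y = 4.45 ft: A R^(2/3) = 62.66 — close enough.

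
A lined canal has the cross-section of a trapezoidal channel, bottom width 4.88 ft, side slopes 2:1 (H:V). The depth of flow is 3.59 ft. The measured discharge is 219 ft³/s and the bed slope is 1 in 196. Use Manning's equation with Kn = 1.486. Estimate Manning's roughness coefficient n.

With bottom width b = 4.88 ft and side slope z = 2: A = (b + zy)y = (4.88 + 2×3.59)×3.59 = 43.3 ft²; P = b + 2y√(1+z²) = 4.88 + 2×3.59×2.236 = 20.93 ft.
Hydraulic radius R = A/P = 43.3/20.93 = 2.068 ft.
Rearranging Manning's equation: n = (1.486/Q) A R^(2/3) S^(1/2) = (1.486/219) × 43.3 × 2.068^(2/3) × √0.005102 = 0.0341.

n = 0.0341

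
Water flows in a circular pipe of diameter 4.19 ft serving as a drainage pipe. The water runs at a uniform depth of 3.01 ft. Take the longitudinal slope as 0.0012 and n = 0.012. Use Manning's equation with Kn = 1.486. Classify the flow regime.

For a circular section of diameter D = 4.19 ft at depth y = 3.01 ft, the central angle is θ = 2 arccos(1 − 2y/D) = 4.046 rad. Then A = (D²/8)(θ − sin θ) = 10.6 ft² and P = Dθ/2 = 8.475 ft.
Hydraulic radius R = A/P = 10.6/8.475 = 1.251 ft.
V = (1.486/n) R^(2/3) √S = (1.486/0.012) × 1.251^(2/3) × √0.0012 = 4.98 ft/s. Hydraulic depth D_h = A/T = 10.6/3.769 = 2.813 ft.
Froude number Fr = V/√(g·D_h) = 4.98/√(32.2×2.813) = 0.523, which is less than 1, so the flow is subcritical.

subcritical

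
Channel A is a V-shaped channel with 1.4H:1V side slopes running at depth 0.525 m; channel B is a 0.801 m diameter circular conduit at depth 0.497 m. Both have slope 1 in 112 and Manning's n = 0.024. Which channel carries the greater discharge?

channel A

Channel A: For a triangular section with side slope z = 1.4: A = zy² = 1.4×0.525² = 0.3859 m²; P = 2y√(1+z²) = 2×0.525×1.72 = 1.806 m. Hydraulic radius R = A/P = 0.3859/1.806 = 0.2136 m. Q_A = (1/0.024)·0.3859·0.2136^(2/3)·√0.008929 = 0.5429 m³/s.
Channel B: For a circular section of diameter D = 0.801 m at depth y = 0.497 m, the central angle is θ = 2 arccos(1 − 2y/D) = 3.628 rad. Then A = (D²/8)(θ − sin θ) = 0.3285 m² and P = Dθ/2 = 1.453 m. Hydraulic radius R = A/P = 0.3285/1.453 = 0.2261 m. Q_B = (1/0.024)·0.3285·0.2261^(2/3)·√0.008929 = 0.48 m³/s.
Q_A = 0.5429 m³/s vs Q_B = 0.48 m³/s, so channel A carries more.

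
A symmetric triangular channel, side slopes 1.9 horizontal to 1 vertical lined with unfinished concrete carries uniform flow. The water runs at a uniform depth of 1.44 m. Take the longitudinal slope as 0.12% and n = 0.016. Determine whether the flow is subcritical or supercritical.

subcritical

For a triangular section with side slope z = 1.9: A = zy² = 1.9×1.44² = 3.94 m²; P = 2y√(1+z²) = 2×1.44×2.147 = 6.184 m.
Hydraulic radius R = A/P = 3.94/6.184 = 0.6371 m.
V = (1/n) R^(2/3) √S = (1/0.016) × 0.6371^(2/3) × √0.0012 = 1.603 m/s. Hydraulic depth D_h = A/T = 3.94/5.472 = 0.72 m.
Froude number Fr = V/√(g·D_h) = 1.603/√(9.81×0.72) = 0.603, which is less than 1, so the flow is subcritical.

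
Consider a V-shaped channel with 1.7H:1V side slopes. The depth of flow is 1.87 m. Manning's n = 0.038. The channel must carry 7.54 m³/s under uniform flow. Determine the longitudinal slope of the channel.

For a triangular section with side slope z = 1.7: A = zy² = 1.7×1.87² = 5.945 m²; P = 2y√(1+z²) = 2×1.87×1.972 = 7.376 m.
Hydraulic radius R = A/P = 5.945/7.376 = 0.8059 m.
From Manning's equation, S = [nQ / (1 A R^(2/3))]² = [0.038 × 7.54 / (1 × 5.945 × 0.8059^(2/3))]² = 0.0031.

S = 0.0031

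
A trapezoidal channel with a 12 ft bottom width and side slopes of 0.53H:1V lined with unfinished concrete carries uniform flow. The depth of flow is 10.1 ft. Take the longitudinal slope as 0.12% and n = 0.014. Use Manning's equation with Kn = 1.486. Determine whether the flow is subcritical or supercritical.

subcritical

With bottom width b = 12 ft and side slope z = 0.53: A = (b + zy)y = (12 + 0.53×10.1)×10.1 = 175.3 ft²; P = b + 2y√(1+z²) = 12 + 2×10.1×1.132 = 34.86 ft.
Hydraulic radius R = A/P = 175.3/34.86 = 5.027 ft.
V = (1.486/n) R^(2/3) √S = (1.486/0.014) × 5.027^(2/3) × √0.0012 = 10.79 ft/s. Hydraulic depth D_h = A/T = 175.3/22.71 = 7.719 ft.
Froude number Fr = V/√(g·D_h) = 10.79/√(32.2×7.719) = 0.684, which is less than 1, so the flow is subcritical.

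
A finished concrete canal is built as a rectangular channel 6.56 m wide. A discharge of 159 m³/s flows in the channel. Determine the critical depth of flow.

For a rectangular channel, critical depth y_c = (q²/g)^(1/3) where q = Q/b = 159/6.56 = 24.24 m²/s.
So y_c = (24.24²/9.81)^(1/3) = 3.91 m.

y_c = 3.91 m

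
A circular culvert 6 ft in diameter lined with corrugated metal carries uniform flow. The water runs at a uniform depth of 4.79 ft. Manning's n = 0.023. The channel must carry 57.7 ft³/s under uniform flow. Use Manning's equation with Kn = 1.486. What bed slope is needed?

S = 0.000611

For a circular section of diameter D = 6 ft at depth y = 4.79 ft, the central angle is θ = 2 arccos(1 − 2y/D) = 4.42 rad. Then A = (D²/8)(θ − sin θ) = 24.2 ft² and P = Dθ/2 = 13.26 ft.
Hydraulic radius R = A/P = 24.2/13.26 = 1.825 ft.
From Manning's equation, S = [nQ / (1.486 A R^(2/3))]² = [0.023 × 57.7 / (1.486 × 24.2 × 1.825^(2/3))]² = 0.000611.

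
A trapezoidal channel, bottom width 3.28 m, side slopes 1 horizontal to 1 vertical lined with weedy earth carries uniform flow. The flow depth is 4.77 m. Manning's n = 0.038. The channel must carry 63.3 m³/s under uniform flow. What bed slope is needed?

S = 0.0013

With bottom width b = 3.28 m and side slope z = 1: A = (b + zy)y = (3.28 + 1×4.77)×4.77 = 38.4 m²; P = b + 2y√(1+z²) = 3.28 + 2×4.77×1.414 = 16.77 m.
Hydraulic radius R = A/P = 38.4/16.77 = 2.289 m.
From Manning's equation, S = [nQ / (1 A R^(2/3))]² = [0.038 × 63.3 / (1 × 38.4 × 2.289^(2/3))]² = 0.0013.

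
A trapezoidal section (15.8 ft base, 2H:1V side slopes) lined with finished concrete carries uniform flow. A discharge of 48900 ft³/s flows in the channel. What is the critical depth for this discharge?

At critical depth, Q² T / (g A³) = 1, i.e. A³/T = Q²/g = 48900²/32.2 = 74260000.
Trying y = 34.2 ft: A³/T = 156500000 — too large.
Trying y = 29 ft: A³/T = 74380000 — ≈ 74260000.

y_c = 29 ft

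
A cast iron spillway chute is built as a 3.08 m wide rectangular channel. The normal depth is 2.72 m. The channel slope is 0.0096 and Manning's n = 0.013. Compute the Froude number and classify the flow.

supercritical

Flow area A = b·y = 3.08 × 2.72 = 8.378 m². Wetted perimeter P = b + 2y = 3.08 + 2×2.72 = 8.52 m.
Hydraulic radius R = A/P = 8.378/8.52 = 0.9833 m.
V = (1/n) R^(2/3) √S = (1/0.013) × 0.9833^(2/3) × √0.0096 = 7.453 m/s. Hydraulic depth D_h = A/T = 8.378/3.08 = 2.72 m.
Froude number Fr = V/√(g·D_h) = 7.453/√(9.81×2.72) = 1.44, which is greater than 1, so the flow is supercritical.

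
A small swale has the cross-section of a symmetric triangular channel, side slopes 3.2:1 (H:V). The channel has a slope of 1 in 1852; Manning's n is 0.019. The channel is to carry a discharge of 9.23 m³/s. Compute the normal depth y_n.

y_n = 1.66 m

Manning's equation rearranged: A R^(2/3) = nQ / (1·√S) = 0.019 × 9.23 / (√0.00054) = 7.547.
At y = 1.17 m: A R^(2/3) = 2.97 — low.
At y = 2.09 m: A R^(2/3) = 13.95 — high.
At y = 1.66 m: A R^(2/3) = 7.55 — ≈ 7.547.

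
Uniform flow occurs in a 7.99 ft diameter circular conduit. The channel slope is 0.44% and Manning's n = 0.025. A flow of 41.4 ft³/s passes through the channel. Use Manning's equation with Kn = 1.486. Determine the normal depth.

Manning's equation rearranged: A R^(2/3) = nQ / (1.486·√S) = 0.025 × 41.4 / (1.486 × √0.0044) = 10.5.
Trying y = 2.46 ft: A R^(2/3) = 16.37 — over.
Trying y = 1.73 ft: A R^(2/3) = 8.174 — short.
Trying y = 1.96 ft: A R^(2/3) = 10.49 — matches.

y_n = 1.96 ft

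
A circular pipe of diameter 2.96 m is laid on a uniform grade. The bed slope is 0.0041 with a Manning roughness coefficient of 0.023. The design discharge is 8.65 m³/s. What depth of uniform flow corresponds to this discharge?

y_n = 1.57 m

Manning's equation rearranged: A R^(2/3) = nQ / (1·√S) = 0.023 × 8.65 / (√0.0041) = 3.107.
Try y = 1.12 m: A R^(2/3) = 1.713 — low.
Try y = 1.57 m: A R^(2/3) = 3.107 — close enough.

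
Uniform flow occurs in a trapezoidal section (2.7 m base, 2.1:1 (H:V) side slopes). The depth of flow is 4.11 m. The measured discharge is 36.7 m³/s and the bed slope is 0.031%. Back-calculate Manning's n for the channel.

n = 0.037

With bottom width b = 2.7 m and side slope z = 2.1: A = (b + zy)y = (2.7 + 2.1×4.11)×4.11 = 46.57 m²; P = b + 2y√(1+z²) = 2.7 + 2×4.11×2.326 = 21.82 m.
Hydraulic radius R = A/P = 46.57/21.82 = 2.134 m.
Rearranging Manning's equation: n = (1/Q) A R^(2/3) S^(1/2) = (1/36.7) × 46.57 × 2.134^(2/3) × √0.00031 = 0.037.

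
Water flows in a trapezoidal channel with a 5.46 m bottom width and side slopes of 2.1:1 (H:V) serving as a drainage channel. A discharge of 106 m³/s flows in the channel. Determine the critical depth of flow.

y_c = 2.47 m

At critical depth, Q² T / (g A³) = 1, i.e. A³/T = Q²/g = 106²/9.81 = 1145.
Try y = 1.86 m: A³/T = 398.4 — low.
Try y = 2.47 m: A³/T = 1149 — ≈ 1145.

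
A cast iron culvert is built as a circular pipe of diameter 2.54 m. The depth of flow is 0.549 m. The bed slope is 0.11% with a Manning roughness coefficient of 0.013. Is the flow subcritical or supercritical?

subcritical

For a circular section of diameter D = 2.54 m at depth y = 0.549 m, the central angle is θ = 2 arccos(1 − 2y/D) = 1.934 rad. Then A = (D²/8)(θ − sin θ) = 0.806 m² and P = Dθ/2 = 2.456 m.
Hydraulic radius R = A/P = 0.806/2.456 = 0.3281 m.
V = (1/n) R^(2/3) √S = (1/0.013) × 0.3281^(2/3) × √0.0011 = 1.214 m/s. Hydraulic depth D_h = A/T = 0.806/2.091 = 0.3855 m.
Froude number Fr = V/√(g·D_h) = 1.214/√(9.81×0.3855) = 0.624, which is less than 1, so the flow is subcritical.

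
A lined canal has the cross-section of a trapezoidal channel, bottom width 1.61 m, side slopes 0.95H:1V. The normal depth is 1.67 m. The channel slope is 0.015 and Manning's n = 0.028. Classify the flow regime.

With bottom width b = 1.61 m and side slope z = 0.95: A = (b + zy)y = (1.61 + 0.95×1.67)×1.67 = 5.338 m²; P = b + 2y√(1+z²) = 1.61 + 2×1.67×1.379 = 6.217 m.
Hydraulic radius R = A/P = 5.338/6.217 = 0.8587 m.
V = (1/n) R^(2/3) √S = (1/0.028) × 0.8587^(2/3) × √0.015 = 3.952 m/s. Hydraulic depth D_h = A/T = 5.338/4.783 = 1.116 m.
Froude number Fr = V/√(g·D_h) = 3.952/√(9.81×1.116) = 1.19, which is greater than 1, so the flow is supercritical.

supercritical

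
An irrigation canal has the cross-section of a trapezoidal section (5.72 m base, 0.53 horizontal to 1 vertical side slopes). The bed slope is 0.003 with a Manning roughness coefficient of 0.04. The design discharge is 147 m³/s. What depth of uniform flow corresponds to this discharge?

y_n = 6.07 m

Manning's equation rearranged: A R^(2/3) = nQ / (1·√S) = 0.04 × 147 / (√0.003) = 107.4.
Trying y = 7.44 m: A R^(2/3) = 155.7 — high.
Trying y = 6.07 m: A R^(2/3) = 107.5 — ≈ 107.4.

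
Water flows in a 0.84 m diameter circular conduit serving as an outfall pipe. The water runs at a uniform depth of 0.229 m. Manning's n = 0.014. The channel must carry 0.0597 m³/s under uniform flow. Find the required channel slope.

For a circular section of diameter D = 0.84 m at depth y = 0.229 m, the central angle is θ = 2 arccos(1 − 2y/D) = 2.197 rad. Then A = (D²/8)(θ − sin θ) = 0.1224 m² and P = Dθ/2 = 0.9229 m.
Hydraulic radius R = A/P = 0.1224/0.9229 = 0.1326 m.
From Manning's equation, S = [nQ / (1 A R^(2/3))]² = [0.014 × 0.0597 / (1 × 0.1224 × 0.1326^(2/3))]² = 0.00069.

S = 0.00069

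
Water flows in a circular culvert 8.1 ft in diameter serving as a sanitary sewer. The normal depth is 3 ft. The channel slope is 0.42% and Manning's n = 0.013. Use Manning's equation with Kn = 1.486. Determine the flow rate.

Q = 179 ft³/s

For a circular section of diameter D = 8.1 ft at depth y = 3 ft, the central angle is θ = 2 arccos(1 − 2y/D) = 2.617 rad. Then A = (D²/8)(θ − sin θ) = 17.36 ft² and P = Dθ/2 = 10.6 ft.
Hydraulic radius R = A/P = 17.36/10.6 = 1.638 ft.
Manning's equation: Q = (1.486/n) A R^(2/3) S^(1/2) = (1.486/0.013) × 17.36 × 1.638^(2/3) × 0.0042^(1/2) = 179 ft³/s.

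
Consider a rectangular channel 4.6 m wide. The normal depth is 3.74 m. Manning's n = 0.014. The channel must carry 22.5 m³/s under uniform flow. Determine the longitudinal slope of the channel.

Flow area A = b·y = 4.6 × 3.74 = 17.2 m². Wetted perimeter P = b + 2y = 4.6 + 2×3.74 = 12.08 m.
Hydraulic radius R = A/P = 17.2/12.08 = 1.424 m.
From Manning's equation, S = [nQ / (1 A R^(2/3))]² = [0.014 × 22.5 / (1 × 17.2 × 1.424^(2/3))]² = 0.000209.

S = 0.000209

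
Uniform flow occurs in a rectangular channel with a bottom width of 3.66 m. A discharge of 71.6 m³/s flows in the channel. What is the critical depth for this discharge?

For a rectangular channel, critical depth y_c = (q²/g)^(1/3) where q = Q/b = 71.6/3.66 = 19.56 m²/s.
So y_c = (19.56²/9.81)^(1/3) = 3.39 m.

y_c = 3.39 m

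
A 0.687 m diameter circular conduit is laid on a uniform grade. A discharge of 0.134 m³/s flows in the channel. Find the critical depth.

y_c = 0.225 m

At critical depth, Q² T / (g A³) = 1, i.e. A³/T = Q²/g = 0.134²/9.81 = 0.00183.
Trying y = 0.254 m: A³/T = 0.002914 — over.
Trying y = 0.167 m: A³/T = 0.0005734 — short.
Trying y = 0.225 m: A³/T = 0.001825 — ≈ 0.00183.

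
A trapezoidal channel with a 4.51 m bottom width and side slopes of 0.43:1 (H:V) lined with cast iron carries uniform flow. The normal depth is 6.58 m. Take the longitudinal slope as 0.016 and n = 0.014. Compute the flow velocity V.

V = 16.9 m/s

With bottom width b = 4.51 m and side slope z = 0.43: A = (b + zy)y = (4.51 + 0.43×6.58)×6.58 = 48.29 m²; P = b + 2y√(1+z²) = 4.51 + 2×6.58×1.089 = 18.84 m.
Hydraulic radius R = A/P = 48.29/18.84 = 2.564 m.
From Manning's equation, V = (1/n) R^(2/3) S^(1/2) = (1/0.014) × 2.564^(2/3) × 0.016^(1/2) = 16.9 m/s.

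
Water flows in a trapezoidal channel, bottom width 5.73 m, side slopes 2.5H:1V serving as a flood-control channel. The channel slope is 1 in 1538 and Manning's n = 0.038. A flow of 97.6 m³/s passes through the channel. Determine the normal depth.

Manning's equation rearranged: A R^(2/3) = nQ / (1·√S) = 0.038 × 97.6 / (√0.0006502) = 145.4.
At y = 3.39 m: A R^(2/3) = 76.64 — low.
At y = 5.67 m: A R^(2/3) = 240.6 — high.
At y = 4.54 m: A R^(2/3) = 145.5 — ≈ 145.4.

y_n = 4.54 m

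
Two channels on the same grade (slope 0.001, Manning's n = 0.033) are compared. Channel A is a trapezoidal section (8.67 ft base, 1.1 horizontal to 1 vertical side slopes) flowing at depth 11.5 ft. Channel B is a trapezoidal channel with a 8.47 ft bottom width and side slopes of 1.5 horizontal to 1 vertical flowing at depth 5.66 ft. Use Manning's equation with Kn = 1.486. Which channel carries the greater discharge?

Channel A: With bottom width b = 8.67 ft and side slope z = 1.1: A = (b + zy)y = (8.67 + 1.1×11.5)×11.5 = 245.2 ft²; P = b + 2y√(1+z²) = 8.67 + 2×11.5×1.487 = 42.86 ft. Hydraulic radius R = A/P = 245.2/42.86 = 5.72 ft. Q_A = (1.486/0.033)·245.2·5.72^(2/3)·√0.001 = 1117 ft³/s.
Channel B: With bottom width b = 8.47 ft and side slope z = 1.5: A = (b + zy)y = (8.47 + 1.5×5.66)×5.66 = 95.99 ft²; P = b + 2y√(1+z²) = 8.47 + 2×5.66×1.803 = 28.88 ft. Hydraulic radius R = A/P = 95.99/28.88 = 3.324 ft. Q_B = (1.486/0.033)·95.99·3.324^(2/3)·√0.001 = 304.5 ft³/s.
Q_A = 1117 ft³/s vs Q_B = 304.5 ft³/s, so channel A carries more.

channel A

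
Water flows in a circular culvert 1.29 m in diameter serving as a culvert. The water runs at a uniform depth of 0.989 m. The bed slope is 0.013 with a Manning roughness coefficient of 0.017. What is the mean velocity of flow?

For a circular section of diameter D = 1.29 m at depth y = 0.989 m, the central angle is θ = 2 arccos(1 − 2y/D) = 4.267 rad. Then A = (D²/8)(θ − sin θ) = 1.075 m² and P = Dθ/2 = 2.752 m.
Hydraulic radius R = A/P = 1.075/2.752 = 0.3907 m.
From Manning's equation, V = (1/n) R^(2/3) S^(1/2) = (1/0.017) × 0.3907^(2/3) × 0.013^(1/2) = 3.58 m/s.

V = 3.58 m/s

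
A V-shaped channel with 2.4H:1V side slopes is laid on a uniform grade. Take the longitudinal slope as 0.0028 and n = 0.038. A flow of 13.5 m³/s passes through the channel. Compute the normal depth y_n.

Manning's equation rearranged: A R^(2/3) = nQ / (1·√S) = 0.038 × 13.5 / (√0.0028) = 9.695.
At y = 2.54 m: A R^(2/3) = 17.21 — high.
At y = 1.77 m: A R^(2/3) = 6.571 — low.
At y = 2.05 m: A R^(2/3) = 9.721 — close enough.

y_n = 2.05 m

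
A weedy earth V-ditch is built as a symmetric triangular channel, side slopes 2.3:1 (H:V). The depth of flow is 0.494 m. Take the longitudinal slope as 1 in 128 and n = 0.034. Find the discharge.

Q = 0.542 m³/s

For a triangular section with side slope z = 2.3: A = zy² = 2.3×0.494² = 0.5613 m²; P = 2y√(1+z²) = 2×0.494×2.508 = 2.478 m.
Hydraulic radius R = A/P = 0.5613/2.478 = 0.2265 m.
Manning's equation: Q = (1/n) A R^(2/3) S^(1/2) = (1/0.034) × 0.5613 × 0.2265^(2/3) × 0.007812^(1/2) = 0.542 m³/s.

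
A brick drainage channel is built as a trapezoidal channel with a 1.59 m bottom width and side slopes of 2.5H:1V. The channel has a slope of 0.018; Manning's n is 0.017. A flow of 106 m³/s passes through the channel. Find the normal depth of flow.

y_n = 1.98 m

Manning's equation rearranged: A R^(2/3) = nQ / (1·√S) = 0.017 × 106 / (√0.018) = 13.43.
At y = 1.37 m: A R^(2/3) = 5.753 — low.
At y = 2.49 m: A R^(2/3) = 23.15 — high.
At y = 1.98 m: A R^(2/3) = 13.44 — ≈ 13.43.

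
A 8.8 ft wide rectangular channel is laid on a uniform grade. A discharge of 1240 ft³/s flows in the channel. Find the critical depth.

For a rectangular channel, critical depth y_c = (q²/g)^(1/3) where q = Q/b = 1240/8.8 = 140.9 ft²/s.
So y_c = (140.9²/32.2)^(1/3) = 8.51 ft.

y_c = 8.51 ft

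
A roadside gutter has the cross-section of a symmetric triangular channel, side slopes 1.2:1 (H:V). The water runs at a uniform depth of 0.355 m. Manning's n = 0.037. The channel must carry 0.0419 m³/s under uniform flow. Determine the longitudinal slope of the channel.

For a triangular section with side slope z = 1.2: A = zy² = 1.2×0.355² = 0.1512 m²; P = 2y√(1+z²) = 2×0.355×1.562 = 1.109 m.
Hydraulic radius R = A/P = 0.1512/1.109 = 0.1364 m.
From Manning's equation, S = [nQ / (1 A R^(2/3))]² = [0.037 × 0.0419 / (1 × 0.1512 × 0.1364^(2/3))]² = 0.0015.

S = 0.0015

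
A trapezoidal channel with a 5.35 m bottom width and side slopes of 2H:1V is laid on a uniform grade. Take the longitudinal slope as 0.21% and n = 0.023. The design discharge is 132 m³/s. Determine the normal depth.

y_n = 3.41 m

Manning's equation rearranged: A R^(2/3) = nQ / (1·√S) = 0.023 × 132 / (√0.0021) = 66.25.
Trying y = 4.17 m: A R^(2/3) = 101.7 — too large.
Trying y = 3.41 m: A R^(2/3) = 66.2 — matches.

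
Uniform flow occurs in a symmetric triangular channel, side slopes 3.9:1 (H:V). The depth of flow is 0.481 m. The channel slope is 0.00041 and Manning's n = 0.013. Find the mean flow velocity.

For a triangular section with side slope z = 3.9: A = zy² = 3.9×0.481² = 0.9023 m²; P = 2y√(1+z²) = 2×0.481×4.026 = 3.873 m.
Hydraulic radius R = A/P = 0.9023/3.873 = 0.233 m.
From Manning's equation, V = (1/n) R^(2/3) S^(1/2) = (1/0.013) × 0.233^(2/3) × 0.00041^(1/2) = 0.59 m/s.

V = 0.59 m/s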